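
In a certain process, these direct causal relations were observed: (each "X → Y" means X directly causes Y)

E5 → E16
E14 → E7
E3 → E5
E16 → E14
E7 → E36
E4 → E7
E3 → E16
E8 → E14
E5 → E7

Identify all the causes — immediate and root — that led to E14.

Immediate causes of E14: E8, E16.
Further upstream: E3, E5.

E16, E3, E5, E8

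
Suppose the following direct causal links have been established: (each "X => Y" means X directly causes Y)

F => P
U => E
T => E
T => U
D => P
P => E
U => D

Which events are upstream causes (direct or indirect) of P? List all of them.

Immediate causes of P: D, F.
Further upstream: T, U.

D, F, T, U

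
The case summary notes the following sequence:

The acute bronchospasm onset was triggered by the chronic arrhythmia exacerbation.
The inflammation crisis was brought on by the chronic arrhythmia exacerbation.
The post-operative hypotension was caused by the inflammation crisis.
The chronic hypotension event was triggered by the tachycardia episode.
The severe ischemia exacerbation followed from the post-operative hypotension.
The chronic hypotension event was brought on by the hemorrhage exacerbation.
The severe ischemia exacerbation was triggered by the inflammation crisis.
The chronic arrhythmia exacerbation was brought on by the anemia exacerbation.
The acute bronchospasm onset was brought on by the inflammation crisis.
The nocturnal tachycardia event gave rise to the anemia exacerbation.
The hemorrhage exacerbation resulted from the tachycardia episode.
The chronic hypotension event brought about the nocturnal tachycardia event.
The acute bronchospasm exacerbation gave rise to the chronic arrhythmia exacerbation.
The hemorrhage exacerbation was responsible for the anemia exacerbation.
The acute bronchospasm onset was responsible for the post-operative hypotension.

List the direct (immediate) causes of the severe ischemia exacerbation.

the inflammation crisis, the post-operative hypotension

Upstream contributors include the tachycardia episode, the hemorrhage exacerbation, the chronic hypotension event, the nocturnal tachycardia event, the anemia exacerbation, the chronic arrhythmia exacerbation, the acute bronchospasm onset, the acute bronchospasm exacerbation, but only the inflammation crisis, the post-operative hypotension feed directly into the severe ischemia exacerbation.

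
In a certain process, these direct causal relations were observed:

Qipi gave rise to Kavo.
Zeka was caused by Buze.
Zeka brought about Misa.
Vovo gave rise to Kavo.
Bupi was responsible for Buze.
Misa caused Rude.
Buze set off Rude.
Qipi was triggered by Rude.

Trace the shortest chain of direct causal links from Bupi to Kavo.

Bupi → Buze
Buze → Rude
Rude → Qipi
Qipi → Kavo
Length: 4 steps.

Bupi → Buze → Rude → Qipi → Kavo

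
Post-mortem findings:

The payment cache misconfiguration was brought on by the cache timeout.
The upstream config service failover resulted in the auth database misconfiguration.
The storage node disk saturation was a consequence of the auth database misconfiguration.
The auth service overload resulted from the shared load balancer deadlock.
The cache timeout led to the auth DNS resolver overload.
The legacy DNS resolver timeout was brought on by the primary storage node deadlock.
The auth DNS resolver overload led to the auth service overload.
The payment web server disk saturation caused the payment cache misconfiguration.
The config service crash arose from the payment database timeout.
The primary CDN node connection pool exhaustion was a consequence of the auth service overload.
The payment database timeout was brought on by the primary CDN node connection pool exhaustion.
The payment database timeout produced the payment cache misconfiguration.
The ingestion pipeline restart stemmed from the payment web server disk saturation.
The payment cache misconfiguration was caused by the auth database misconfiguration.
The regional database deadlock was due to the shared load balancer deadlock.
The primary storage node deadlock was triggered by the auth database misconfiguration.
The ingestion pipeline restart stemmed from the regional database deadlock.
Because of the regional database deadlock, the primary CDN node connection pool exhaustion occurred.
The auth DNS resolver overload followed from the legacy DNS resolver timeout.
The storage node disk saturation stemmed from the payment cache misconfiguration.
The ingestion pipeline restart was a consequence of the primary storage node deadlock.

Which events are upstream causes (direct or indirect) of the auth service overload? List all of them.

Immediate causes of the auth service overload: the shared load balancer deadlock, the auth DNS resolver overload.
Further upstream: the upstream config service failover, the auth database misconfiguration, the primary storage node deadlock, the cache timeout, the legacy DNS resolver timeout.

the auth DNS resolver overload, the auth database misconfiguration, the cache timeout, the legacy DNS resolver timeout, the primary storage node deadlock, the shared load balancer deadlock, the upstream config service failover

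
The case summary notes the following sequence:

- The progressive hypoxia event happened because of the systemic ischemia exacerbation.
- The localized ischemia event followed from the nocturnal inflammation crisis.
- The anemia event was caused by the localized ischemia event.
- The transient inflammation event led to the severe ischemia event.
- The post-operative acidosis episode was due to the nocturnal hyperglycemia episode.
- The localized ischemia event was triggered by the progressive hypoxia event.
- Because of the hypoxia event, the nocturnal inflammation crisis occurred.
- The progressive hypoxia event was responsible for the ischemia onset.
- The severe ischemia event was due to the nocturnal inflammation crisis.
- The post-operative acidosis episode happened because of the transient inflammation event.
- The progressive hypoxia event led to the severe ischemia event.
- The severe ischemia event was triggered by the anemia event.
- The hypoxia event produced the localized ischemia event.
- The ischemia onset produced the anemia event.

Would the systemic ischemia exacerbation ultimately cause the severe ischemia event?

Yes

There is a causal chain: the systemic ischemia exacerbation → the progressive hypoxia event → the severe ischemia event.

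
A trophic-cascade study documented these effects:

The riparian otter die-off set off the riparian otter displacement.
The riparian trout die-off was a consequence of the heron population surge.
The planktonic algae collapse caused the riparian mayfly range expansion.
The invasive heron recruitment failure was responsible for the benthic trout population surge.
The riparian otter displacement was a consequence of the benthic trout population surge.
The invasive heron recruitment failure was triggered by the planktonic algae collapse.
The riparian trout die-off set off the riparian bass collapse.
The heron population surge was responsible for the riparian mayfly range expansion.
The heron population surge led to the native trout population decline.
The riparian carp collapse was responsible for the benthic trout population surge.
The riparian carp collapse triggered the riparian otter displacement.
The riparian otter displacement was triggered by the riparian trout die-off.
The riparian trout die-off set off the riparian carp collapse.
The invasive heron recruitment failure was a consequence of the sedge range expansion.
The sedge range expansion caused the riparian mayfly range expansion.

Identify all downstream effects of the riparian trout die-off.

the benthic trout population surge, the riparian bass collapse, the riparian carp collapse, the riparian otter displacement

Direct effects: the riparian bass collapse, the riparian carp collapse, the riparian otter displacement.
2 steps out: the benthic trout population surge.
Not reachable from it: the heron population surge, the native trout population decline, the planktonic algae collapse, the sedge range expansion, the riparian otter die-off, the invasive heron recruitment failure, the riparian mayfly range expansion.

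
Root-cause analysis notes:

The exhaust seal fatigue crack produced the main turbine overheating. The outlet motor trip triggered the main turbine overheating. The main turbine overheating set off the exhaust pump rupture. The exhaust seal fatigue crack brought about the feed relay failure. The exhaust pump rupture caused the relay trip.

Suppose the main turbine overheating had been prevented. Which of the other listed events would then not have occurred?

the exhaust pump rupture, the relay trip

Downstream of the main turbine overheating: the exhaust pump rupture, the relay trip.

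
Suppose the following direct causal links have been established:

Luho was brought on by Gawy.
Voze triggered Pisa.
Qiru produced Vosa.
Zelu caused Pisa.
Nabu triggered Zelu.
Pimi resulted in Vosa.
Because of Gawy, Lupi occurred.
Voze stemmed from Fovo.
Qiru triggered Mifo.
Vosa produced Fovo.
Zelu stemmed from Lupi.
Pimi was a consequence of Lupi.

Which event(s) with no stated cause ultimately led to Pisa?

Gawy, Nabu, Qiru

Tracing upstream from Pisa: Pisa ← Zelu ← Lupi ← Gawy.
A separate upstream branch: Pisa ← Voze ← Fovo ← Vosa ← Qiru.
A separate upstream branch: Pisa ← Zelu ← Nabu.
Each of those chain origins has no stated cause.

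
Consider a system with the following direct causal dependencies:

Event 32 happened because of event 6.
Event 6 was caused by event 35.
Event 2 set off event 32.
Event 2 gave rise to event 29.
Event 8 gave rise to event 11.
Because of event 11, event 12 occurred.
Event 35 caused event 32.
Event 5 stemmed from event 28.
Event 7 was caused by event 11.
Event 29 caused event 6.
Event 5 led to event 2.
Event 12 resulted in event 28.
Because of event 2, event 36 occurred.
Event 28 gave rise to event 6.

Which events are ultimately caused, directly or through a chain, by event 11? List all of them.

event 12, event 2, event 28, event 29, event 32, event 36, event 5, event 6, event 7

Direct effects: event 7, event 12.
2 steps out: event 28.
3 steps out: event 5, event 6.
4 steps out: event 2, event 32.
5 steps out: event 36, event 29.
Not reachable from it: event 8, event 35.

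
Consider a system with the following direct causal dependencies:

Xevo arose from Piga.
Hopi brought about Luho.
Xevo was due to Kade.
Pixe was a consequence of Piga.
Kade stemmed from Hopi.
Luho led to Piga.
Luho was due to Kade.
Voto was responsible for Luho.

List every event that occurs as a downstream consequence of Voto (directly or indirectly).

Luho, Piga, Pixe, Xevo

Direct effects: Luho.
2 steps out: Piga.
3 steps out: Pixe, Xevo.
Not reachable from it: Hopi, Kade.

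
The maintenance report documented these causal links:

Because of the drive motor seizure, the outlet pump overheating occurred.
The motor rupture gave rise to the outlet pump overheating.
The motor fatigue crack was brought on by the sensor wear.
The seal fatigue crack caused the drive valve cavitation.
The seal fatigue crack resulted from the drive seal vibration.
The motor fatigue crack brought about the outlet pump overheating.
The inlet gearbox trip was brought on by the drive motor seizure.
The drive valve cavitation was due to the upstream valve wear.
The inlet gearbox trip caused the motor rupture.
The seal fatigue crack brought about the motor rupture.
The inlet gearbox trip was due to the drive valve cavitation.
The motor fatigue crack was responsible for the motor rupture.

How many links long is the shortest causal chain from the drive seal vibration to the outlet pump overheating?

Shortest chain: the drive seal vibration → the seal fatigue crack → the motor rupture → the outlet pump overheating.

3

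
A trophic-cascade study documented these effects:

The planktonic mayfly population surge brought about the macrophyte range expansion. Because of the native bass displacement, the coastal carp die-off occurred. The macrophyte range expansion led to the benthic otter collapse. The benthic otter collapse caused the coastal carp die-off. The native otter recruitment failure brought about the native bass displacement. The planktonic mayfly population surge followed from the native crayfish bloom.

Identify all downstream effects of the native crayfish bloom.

Direct effects: the planktonic mayfly population surge.
2 steps out: the macrophyte range expansion.
3 steps out: the benthic otter collapse.
4 steps out: the coastal carp die-off.
Not reachable from it: the native otter recruitment failure, the native bass displacement.

the benthic otter collapse, the coastal carp die-off, the macrophyte range expansion, the planktonic mayfly population surge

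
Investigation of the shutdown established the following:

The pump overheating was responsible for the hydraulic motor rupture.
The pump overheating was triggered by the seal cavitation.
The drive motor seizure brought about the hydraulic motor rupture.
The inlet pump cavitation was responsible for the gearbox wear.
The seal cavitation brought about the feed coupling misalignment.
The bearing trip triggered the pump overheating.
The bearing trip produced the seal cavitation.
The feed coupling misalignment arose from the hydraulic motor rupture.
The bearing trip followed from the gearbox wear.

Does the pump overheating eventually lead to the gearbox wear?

The pump overheating leads to the hydraulic motor rupture, the feed coupling misalignment; the gearbox wear is not among them.

No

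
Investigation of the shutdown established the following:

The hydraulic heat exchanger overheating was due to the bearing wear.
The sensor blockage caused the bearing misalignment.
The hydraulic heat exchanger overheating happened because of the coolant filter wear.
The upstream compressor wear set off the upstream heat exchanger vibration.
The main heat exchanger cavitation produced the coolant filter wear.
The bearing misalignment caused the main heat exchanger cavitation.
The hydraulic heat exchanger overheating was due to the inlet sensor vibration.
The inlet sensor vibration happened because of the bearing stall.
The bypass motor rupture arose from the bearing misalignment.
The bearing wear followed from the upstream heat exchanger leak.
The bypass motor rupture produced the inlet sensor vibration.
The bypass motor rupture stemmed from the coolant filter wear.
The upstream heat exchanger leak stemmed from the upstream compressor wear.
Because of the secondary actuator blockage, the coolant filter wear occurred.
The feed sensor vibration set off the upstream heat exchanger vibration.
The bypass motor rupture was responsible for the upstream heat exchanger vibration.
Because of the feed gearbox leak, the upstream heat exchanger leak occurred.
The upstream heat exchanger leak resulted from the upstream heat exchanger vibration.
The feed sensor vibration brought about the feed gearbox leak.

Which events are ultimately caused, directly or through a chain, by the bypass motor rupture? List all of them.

Direct effects: the upstream heat exchanger vibration, the inlet sensor vibration.
2 steps out: the upstream heat exchanger leak, the hydraulic heat exchanger overheating.
3 steps out: the bearing wear.
Not reachable from it: the feed sensor vibration, the sensor blockage, the bearing misalignment, the feed gearbox leak, the secondary actuator blockage, the main heat exchanger cavitation, the bearing stall, the coolant filter wear, the upstream compressor wear.

the bearing wear, the hydraulic heat exchanger overheating, the inlet sensor vibration, the upstream heat exchanger leak, the upstream heat exchanger vibration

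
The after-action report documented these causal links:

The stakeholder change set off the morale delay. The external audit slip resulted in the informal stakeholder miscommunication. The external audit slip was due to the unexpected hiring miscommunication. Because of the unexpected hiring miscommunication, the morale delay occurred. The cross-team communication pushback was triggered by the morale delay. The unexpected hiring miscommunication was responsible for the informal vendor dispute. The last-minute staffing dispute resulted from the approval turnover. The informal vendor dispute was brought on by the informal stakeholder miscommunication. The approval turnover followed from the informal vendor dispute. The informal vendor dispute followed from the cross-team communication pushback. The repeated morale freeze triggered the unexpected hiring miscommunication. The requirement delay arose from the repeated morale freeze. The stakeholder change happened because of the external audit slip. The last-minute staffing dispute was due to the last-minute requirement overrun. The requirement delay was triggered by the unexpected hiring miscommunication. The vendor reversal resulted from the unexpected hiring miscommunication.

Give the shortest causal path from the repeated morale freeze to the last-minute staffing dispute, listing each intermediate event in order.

the repeated morale freeze → the unexpected hiring miscommunication → the informal vendor dispute → the approval turnover → the last-minute staffing dispute

the repeated morale freeze → the unexpected hiring miscommunication
the unexpected hiring miscommunication → the informal vendor dispute
the informal vendor dispute → the approval turnover
the approval turnover → the last-minute staffing dispute
Length: 4 steps.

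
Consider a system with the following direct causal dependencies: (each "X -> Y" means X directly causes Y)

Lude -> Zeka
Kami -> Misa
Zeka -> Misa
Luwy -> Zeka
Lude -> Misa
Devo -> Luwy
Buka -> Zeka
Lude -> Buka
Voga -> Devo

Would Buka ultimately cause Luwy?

No

Buka leads to Zeka, Misa; Luwy is not among them.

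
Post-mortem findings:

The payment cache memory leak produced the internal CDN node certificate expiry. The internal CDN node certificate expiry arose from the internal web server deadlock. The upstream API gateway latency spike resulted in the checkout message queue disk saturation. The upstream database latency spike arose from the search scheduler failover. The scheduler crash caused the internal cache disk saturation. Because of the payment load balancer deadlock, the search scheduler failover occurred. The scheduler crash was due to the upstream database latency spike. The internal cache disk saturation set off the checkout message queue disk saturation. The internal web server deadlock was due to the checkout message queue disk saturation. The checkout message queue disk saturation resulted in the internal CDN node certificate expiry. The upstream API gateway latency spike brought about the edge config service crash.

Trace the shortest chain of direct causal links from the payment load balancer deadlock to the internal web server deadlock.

the payment load balancer deadlock → the search scheduler failover → the upstream database latency spike → the scheduler crash → the internal cache disk saturation → the checkout message queue disk saturation → the internal web server deadlock

the payment load balancer deadlock → the search scheduler failover
the search scheduler failover → the upstream database latency spike
the upstream database latency spike → the scheduler crash
the scheduler crash → the internal cache disk saturation
the internal cache disk saturation → the checkout message queue disk saturation
the checkout message queue disk saturation → the internal web server deadlock
Length: 6 steps.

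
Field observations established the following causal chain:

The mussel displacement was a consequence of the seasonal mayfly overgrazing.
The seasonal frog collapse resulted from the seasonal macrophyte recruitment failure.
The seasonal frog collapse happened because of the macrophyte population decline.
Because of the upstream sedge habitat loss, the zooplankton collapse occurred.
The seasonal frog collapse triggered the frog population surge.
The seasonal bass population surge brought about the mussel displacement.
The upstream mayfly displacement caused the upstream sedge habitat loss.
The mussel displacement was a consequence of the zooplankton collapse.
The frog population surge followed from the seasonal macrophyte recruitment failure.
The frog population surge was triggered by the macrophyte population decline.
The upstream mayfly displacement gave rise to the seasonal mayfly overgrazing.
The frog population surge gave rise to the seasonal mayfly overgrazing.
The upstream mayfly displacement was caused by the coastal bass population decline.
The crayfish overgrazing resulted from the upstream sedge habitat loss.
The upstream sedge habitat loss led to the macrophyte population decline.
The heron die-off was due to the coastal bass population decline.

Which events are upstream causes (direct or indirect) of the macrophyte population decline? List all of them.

Immediate cause of the macrophyte population decline: the upstream sedge habitat loss.
Further upstream: the coastal bass population decline, the upstream mayfly displacement.

the coastal bass population decline, the upstream mayfly displacement, the upstream sedge habitat loss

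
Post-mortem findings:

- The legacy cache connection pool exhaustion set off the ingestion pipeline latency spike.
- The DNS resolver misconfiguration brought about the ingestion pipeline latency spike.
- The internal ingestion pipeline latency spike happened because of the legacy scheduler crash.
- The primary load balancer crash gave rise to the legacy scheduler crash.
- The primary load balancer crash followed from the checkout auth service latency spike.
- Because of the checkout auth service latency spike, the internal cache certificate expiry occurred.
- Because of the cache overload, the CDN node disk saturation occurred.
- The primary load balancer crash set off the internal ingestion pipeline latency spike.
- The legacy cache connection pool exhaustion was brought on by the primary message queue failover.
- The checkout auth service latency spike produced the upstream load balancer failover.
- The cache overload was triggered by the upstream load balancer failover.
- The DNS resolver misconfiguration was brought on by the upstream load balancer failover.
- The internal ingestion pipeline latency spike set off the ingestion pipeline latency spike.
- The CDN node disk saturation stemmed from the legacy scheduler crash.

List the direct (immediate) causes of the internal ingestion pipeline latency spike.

the legacy scheduler crash, the primary load balancer crash

Upstream contributors include the checkout auth service latency spike, but only the legacy scheduler crash, the primary load balancer crash feed directly into the internal ingestion pipeline latency spike.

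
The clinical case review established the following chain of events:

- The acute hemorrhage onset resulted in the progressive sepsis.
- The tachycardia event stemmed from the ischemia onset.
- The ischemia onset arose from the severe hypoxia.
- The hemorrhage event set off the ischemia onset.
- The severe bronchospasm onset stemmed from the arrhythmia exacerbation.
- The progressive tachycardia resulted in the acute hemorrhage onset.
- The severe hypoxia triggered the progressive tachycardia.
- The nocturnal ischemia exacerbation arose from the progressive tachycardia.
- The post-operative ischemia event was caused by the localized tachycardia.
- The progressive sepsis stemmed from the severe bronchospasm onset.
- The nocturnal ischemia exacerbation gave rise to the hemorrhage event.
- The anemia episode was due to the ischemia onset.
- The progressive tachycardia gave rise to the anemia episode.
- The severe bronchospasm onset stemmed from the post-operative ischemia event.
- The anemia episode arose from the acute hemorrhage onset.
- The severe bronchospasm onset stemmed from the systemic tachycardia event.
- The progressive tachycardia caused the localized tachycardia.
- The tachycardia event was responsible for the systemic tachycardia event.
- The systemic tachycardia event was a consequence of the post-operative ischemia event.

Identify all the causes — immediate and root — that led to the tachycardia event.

the hemorrhage event, the ischemia onset, the nocturnal ischemia exacerbation, the progressive tachycardia, the severe hypoxia

Immediate cause of the tachycardia event: the ischemia onset.
Further upstream: the severe hypoxia, the progressive tachycardia, the nocturnal ischemia exacerbation, the hemorrhage event.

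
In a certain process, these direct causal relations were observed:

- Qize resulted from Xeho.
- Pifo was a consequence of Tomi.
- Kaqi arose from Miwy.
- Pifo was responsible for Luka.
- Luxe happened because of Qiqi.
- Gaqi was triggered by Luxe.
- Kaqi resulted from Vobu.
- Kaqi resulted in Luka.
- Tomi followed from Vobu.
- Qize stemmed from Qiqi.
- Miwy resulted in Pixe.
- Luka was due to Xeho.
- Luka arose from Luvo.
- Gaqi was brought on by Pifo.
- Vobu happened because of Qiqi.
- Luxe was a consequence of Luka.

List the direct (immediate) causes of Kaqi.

Upstream contributors include Qiqi, but only Miwy, Vobu feed directly into Kaqi.

Miwy, Vobu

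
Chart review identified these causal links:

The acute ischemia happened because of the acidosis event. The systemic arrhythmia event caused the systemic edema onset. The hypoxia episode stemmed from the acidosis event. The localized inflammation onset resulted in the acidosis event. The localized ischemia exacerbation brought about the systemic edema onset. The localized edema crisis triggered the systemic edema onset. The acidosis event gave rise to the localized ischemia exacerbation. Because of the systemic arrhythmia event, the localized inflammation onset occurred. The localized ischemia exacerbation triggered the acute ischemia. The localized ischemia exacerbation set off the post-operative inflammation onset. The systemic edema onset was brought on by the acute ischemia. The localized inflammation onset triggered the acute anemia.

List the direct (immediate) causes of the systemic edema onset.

Upstream contributors include the localized inflammation onset, the acidosis event, but only the acute ischemia, the localized edema crisis, the localized ischemia exacerbation, the systemic arrhythmia event feed directly into the systemic edema onset.

the acute ischemia, the localized edema crisis, the localized ischemia exacerbation, the systemic arrhythmia event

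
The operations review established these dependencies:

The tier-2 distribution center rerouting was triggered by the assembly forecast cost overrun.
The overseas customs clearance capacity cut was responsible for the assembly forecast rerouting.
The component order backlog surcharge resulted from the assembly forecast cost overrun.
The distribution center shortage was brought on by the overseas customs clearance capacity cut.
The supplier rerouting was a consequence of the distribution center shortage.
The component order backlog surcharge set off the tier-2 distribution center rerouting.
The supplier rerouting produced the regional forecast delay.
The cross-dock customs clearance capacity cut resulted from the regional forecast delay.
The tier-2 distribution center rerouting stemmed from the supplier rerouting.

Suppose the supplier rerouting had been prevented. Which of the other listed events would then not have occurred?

the cross-dock customs clearance capacity cut, the regional forecast delay

Downstream of the supplier rerouting: the regional forecast delay, the cross-dock customs clearance capacity cut, the tier-2 distribution center rerouting.
Of those, still caused via another path: the tier-2 distribution center rerouting.
The remainder have no surviving cause.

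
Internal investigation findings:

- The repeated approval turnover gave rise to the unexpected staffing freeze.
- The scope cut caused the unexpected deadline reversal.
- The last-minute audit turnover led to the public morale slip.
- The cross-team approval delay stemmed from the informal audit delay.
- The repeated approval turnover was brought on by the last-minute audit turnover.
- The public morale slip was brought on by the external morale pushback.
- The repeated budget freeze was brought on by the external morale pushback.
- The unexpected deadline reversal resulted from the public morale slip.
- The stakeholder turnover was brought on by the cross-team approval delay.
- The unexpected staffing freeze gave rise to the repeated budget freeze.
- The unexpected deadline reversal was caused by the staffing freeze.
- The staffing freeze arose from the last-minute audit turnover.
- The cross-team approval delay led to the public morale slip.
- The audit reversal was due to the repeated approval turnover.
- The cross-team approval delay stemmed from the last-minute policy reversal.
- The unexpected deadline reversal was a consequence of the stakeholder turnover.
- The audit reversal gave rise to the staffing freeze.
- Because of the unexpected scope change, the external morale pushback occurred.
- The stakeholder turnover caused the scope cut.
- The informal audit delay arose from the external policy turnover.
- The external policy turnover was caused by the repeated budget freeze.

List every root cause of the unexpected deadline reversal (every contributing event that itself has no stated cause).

Tracing upstream from the unexpected deadline reversal: the unexpected deadline reversal ← the staffing freeze ← the last-minute audit turnover.
A separate upstream branch: the unexpected deadline reversal ← the public morale slip ← the external morale pushback ← the unexpected scope change.
A separate upstream branch: the unexpected deadline reversal ← the stakeholder turnover ← the cross-team approval delay ← the last-minute policy reversal.
Each of those chain origins has no stated cause.

the last-minute audit turnover, the last-minute policy reversal, the unexpected scope change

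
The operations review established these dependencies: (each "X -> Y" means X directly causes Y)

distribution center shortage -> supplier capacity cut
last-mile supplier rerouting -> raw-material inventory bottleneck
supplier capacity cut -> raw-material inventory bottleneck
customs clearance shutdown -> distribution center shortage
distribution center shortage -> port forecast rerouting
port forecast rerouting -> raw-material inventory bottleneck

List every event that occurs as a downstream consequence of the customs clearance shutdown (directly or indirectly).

Direct effects: the distribution center shortage.
2 steps out: the port forecast rerouting, the supplier capacity cut.
3 steps out: the raw-material inventory bottleneck.
Not reachable from it: the last-mile supplier rerouting.

the distribution center shortage, the port forecast rerouting, the raw-material inventory bottleneck, the supplier capacity cut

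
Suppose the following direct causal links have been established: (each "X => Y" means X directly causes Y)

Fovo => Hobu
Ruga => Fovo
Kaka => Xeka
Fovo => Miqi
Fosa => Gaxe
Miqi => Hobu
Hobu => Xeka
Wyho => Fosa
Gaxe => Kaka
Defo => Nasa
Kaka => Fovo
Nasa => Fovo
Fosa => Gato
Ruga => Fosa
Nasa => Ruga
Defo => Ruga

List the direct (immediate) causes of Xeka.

Hobu, Kaka

Upstream contributors include Defo, Nasa, Ruga, Wyho, Fosa, Gaxe, Fovo, Miqi, but only Hobu, Kaka feed directly into Xeka.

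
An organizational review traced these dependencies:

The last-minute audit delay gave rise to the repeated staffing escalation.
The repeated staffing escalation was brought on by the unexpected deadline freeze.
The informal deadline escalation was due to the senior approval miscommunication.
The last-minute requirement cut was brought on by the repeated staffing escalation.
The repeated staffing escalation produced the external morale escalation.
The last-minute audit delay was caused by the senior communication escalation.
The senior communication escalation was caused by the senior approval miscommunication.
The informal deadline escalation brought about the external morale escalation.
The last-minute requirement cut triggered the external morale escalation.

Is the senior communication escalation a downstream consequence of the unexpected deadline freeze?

The unexpected deadline freeze leads to the repeated staffing escalation, the last-minute requirement cut, the external morale escalation; the senior communication escalation is not among them.

No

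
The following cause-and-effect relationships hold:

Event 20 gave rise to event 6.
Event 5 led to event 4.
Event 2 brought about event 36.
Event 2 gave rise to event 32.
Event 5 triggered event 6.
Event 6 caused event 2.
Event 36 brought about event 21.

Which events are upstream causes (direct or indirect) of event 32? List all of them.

event 2, event 20, event 5, event 6

Immediate cause of event 32: event 2.
Further upstream: event 5, event 6, event 20.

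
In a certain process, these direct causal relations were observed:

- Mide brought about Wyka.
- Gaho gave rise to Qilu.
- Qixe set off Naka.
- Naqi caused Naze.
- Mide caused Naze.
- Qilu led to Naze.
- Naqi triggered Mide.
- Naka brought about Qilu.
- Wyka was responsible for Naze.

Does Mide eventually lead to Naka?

No

Mide leads to Wyka, Naze; Naka is not among them.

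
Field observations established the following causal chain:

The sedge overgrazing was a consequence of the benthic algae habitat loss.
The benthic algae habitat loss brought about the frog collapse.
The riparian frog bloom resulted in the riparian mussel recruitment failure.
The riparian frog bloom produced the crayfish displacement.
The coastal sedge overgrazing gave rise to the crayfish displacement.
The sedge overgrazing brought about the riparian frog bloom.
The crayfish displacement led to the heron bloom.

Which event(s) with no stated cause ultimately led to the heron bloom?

Tracing upstream from the heron bloom: the heron bloom ← the crayfish displacement ← the coastal sedge overgrazing.
A separate upstream branch: the heron bloom ← the crayfish displacement ← the riparian frog bloom ← the sedge overgrazing ← the benthic algae habitat loss.
Each of those chain origins has no stated cause.

the benthic algae habitat loss, the coastal sedge overgrazing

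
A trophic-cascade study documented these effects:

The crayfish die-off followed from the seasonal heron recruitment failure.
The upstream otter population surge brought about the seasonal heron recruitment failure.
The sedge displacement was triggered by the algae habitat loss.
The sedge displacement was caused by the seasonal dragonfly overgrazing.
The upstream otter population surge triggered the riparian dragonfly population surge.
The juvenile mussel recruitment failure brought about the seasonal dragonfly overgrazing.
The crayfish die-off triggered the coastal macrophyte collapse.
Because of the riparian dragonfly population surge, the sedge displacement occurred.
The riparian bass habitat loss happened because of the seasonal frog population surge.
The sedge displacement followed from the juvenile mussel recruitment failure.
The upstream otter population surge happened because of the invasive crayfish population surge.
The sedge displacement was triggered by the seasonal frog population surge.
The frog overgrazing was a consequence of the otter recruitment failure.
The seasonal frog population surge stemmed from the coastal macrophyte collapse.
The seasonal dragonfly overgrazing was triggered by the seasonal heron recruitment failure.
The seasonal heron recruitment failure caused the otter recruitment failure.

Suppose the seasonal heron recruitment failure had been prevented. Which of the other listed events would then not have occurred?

the coastal macrophyte collapse, the crayfish die-off, the frog overgrazing, the otter recruitment failure, the riparian bass habitat loss, the seasonal frog population surge

Downstream of the seasonal heron recruitment failure: the crayfish die-off, the otter recruitment failure, the coastal macrophyte collapse, the seasonal frog population surge, the seasonal dragonfly overgrazing, the sedge displacement, the riparian bass habitat loss, the frog overgrazing.
Of those, still caused via another path: the seasonal dragonfly overgrazing, the sedge displacement.
The remainder have no surviving cause.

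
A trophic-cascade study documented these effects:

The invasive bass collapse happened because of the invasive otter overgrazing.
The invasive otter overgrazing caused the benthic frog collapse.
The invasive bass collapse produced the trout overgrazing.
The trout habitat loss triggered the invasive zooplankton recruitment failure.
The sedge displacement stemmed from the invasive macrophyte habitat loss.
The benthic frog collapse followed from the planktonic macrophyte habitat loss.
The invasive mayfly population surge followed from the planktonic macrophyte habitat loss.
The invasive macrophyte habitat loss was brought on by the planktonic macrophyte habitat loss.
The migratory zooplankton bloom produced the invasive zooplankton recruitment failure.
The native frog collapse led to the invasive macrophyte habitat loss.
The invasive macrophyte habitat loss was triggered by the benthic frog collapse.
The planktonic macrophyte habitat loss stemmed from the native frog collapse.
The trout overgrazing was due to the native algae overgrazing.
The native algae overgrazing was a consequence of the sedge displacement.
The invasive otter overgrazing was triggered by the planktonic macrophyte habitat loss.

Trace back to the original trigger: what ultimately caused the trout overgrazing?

Tracing upstream from the trout overgrazing: the trout overgrazing ← the native algae overgrazing ← the sedge displacement ← the invasive macrophyte habitat loss ← the native frog collapse.
The native frog collapse has no stated cause, so it is the root.

the native frog collapse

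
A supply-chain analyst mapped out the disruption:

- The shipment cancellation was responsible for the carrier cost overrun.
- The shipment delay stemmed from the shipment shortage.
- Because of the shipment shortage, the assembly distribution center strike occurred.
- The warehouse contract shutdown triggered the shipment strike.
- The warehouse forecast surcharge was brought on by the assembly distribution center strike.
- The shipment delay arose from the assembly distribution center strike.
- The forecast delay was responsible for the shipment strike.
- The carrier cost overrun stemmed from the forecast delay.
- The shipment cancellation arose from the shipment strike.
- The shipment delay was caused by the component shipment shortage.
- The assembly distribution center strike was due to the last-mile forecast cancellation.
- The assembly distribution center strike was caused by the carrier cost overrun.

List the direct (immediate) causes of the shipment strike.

the forecast delay, the warehouse contract shutdown → the shipment strike with nothing further upstream stated.

the forecast delay, the warehouse contract shutdown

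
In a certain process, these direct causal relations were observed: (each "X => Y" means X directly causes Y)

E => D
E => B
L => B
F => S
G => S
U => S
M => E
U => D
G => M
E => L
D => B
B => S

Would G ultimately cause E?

There is a causal chain: G → M → E.

Yes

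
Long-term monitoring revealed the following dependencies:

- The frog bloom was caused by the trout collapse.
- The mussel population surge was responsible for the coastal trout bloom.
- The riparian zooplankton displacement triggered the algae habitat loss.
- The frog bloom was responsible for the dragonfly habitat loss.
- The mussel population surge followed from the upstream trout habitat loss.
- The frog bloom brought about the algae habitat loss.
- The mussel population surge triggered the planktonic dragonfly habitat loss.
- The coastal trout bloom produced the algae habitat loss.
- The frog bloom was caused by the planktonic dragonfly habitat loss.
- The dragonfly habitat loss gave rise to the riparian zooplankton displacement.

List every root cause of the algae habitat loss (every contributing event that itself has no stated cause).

Tracing upstream from the algae habitat loss: the algae habitat loss ← the coastal trout bloom ← the mussel population surge ← the upstream trout habitat loss.
A separate upstream branch: the algae habitat loss ← the frog bloom ← the trout collapse.
Each of those chain origins has no stated cause.

the trout collapse, the upstream trout habitat loss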